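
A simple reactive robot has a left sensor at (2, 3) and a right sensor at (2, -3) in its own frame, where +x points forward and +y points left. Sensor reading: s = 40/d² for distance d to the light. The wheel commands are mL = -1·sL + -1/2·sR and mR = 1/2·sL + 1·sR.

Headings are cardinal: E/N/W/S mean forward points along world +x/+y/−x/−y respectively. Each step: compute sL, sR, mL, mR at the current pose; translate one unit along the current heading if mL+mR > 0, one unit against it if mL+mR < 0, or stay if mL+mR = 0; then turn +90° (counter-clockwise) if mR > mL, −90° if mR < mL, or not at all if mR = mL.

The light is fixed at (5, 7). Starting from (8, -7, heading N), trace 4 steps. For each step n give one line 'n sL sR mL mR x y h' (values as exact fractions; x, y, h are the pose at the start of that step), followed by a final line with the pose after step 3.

0 5/18 2/9 -7/18 13/36 8 -7 N
1 8/65 8/29 -492/1885 636/1885 8 -8 W
2 20/157 4/29 -894/4553 918/4553 7 -8 S
3 8/37 40/377 -3756/13949 2988/13949 7 -9 E
final 6 -9 N

n=0: pose=(8,-7,N); sL=5/18, sR=2/9; mL=-7/18, mR=13/36; mL+mR=-1/36 → advance -1; mR−mL=3/4 → turn +1·90°
n=1: pose=(8,-8,W); sL=8/65, sR=8/29; mL=-492/1885, mR=636/1885; mL+mR=144/1885 → advance +1; mR−mL=1128/1885 → turn +1·90°
n=2: pose=(7,-8,S); sL=20/157, sR=4/29; mL=-894/4553, mR=918/4553; mL+mR=24/4553 → advance +1; mR−mL=1812/4553 → turn +1·90°
n=3: pose=(7,-9,E); sL=8/37, sR=40/377; mL=-3756/13949, mR=2988/13949; mL+mR=-768/13949 → advance -1; mR−mL=6744/13949 → turn +1·90°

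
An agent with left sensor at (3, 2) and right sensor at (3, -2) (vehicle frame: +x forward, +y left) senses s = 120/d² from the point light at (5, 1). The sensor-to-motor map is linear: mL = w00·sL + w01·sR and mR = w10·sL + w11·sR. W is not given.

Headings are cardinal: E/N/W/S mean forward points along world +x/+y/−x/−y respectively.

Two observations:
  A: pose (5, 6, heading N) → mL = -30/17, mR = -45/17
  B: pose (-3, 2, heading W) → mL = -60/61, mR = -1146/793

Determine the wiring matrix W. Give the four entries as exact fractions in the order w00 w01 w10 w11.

-1 0 -1 -1/2

obs A: pose=(5,6,N) → sL=30/17, sR=30/17, mL=-30/17, mR=-45/17
obs B: pose=(-3,2,W) → sL=60/61, sR=12/13, mL=-60/61, mR=-1146/793
sensor matrix S = [[30/17, 30/17], [60/61, 12/13]]; det S = -1440/13481
solve [mL_A; mL_B] = S·[w00; w01] and [mR_A; mR_B] = S·[w10; w11]:
  w00 = -1, w01 = 0, w10 = -1, w11 = -1/2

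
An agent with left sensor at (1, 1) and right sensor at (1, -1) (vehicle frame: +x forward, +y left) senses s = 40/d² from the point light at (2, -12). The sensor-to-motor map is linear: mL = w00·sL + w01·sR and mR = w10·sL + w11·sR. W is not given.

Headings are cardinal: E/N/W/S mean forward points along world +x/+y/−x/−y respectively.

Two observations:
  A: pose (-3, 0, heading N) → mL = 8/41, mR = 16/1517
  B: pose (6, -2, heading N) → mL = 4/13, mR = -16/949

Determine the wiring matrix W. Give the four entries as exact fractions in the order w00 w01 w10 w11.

obs A: pose=(-3,0,N) → sL=8/41, sR=8/37, mL=8/41, mR=16/1517
obs B: pose=(6,-2,N) → sL=4/13, sR=20/73, mL=4/13, mR=-16/949
sensor matrix S = [[8/41, 8/37], [4/13, 20/73]]; det S = -18816/1439633
solve [mL_A; mL_B] = S·[w00; w01] and [mR_A; mR_B] = S·[w10; w11]:
  w00 = 1, w01 = 0, w10 = -1/2, w11 = 1/2

1 0 -1/2 1/2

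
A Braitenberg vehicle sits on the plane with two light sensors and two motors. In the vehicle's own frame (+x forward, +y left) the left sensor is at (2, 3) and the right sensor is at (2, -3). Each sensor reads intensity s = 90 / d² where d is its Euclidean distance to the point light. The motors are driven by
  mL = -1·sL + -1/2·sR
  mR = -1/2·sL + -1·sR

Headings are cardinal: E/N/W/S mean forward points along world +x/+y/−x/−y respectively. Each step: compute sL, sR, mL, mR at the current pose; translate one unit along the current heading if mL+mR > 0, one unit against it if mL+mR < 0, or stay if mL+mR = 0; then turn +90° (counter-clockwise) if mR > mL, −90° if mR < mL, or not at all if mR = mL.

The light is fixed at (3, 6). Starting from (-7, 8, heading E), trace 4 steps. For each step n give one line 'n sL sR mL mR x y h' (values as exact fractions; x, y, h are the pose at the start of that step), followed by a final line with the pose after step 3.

0 90/89 18/13 -1971/1157 -2187/1157 -7 8 E
1 45/32 45/98 -2565/1568 -3645/3136 -8 8 S
2 10/13 10/9 -155/117 -175/117 -8 9 E
3 45/41 45/113 -12015/9266 -8775/9266 -9 9 S
final -9 10 E

n=0: pose=(-7,8,E); sL=90/89, sR=18/13; mL=-1971/1157, mR=-2187/1157; mL+mR=-4158/1157 → advance -1; mR−mL=-216/1157 → turn -1·90°
n=1: pose=(-8,8,S); sL=45/32, sR=45/98; mL=-2565/1568, mR=-3645/3136; mL+mR=-8775/3136 → advance -1; mR−mL=1485/3136 → turn +1·90°
n=2: pose=(-8,9,E); sL=10/13, sR=10/9; mL=-155/117, mR=-175/117; mL+mR=-110/39 → advance -1; mR−mL=-20/117 → turn -1·90°
n=3: pose=(-9,9,S); sL=45/41, sR=45/113; mL=-12015/9266, mR=-8775/9266; mL+mR=-10395/4633 → advance -1; mR−mL=1620/4633 → turn +1·90°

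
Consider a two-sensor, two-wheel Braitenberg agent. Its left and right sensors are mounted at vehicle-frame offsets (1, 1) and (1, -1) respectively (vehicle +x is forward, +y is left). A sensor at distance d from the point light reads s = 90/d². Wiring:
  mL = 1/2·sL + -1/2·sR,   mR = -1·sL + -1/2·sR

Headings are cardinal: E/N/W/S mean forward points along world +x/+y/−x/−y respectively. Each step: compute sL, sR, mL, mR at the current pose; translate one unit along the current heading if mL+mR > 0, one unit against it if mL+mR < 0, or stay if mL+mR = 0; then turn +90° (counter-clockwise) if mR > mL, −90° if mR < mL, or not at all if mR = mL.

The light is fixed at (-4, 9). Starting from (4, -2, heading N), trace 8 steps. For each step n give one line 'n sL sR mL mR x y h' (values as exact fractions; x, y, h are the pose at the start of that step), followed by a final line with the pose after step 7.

0 90/149 90/181 1440/26969 -22995/26969 4 -2 N
1 45/101 9/25 108/2525 -3159/5050 4 -3 E
2 90/233 18/41 -252/9553 -5787/9553 3 -3 S
3 1/2 45/68 -11/136 -113/136 3 -2 W
4 90/149 90/181 1440/26969 -22995/26969 4 -2 N
5 45/101 9/25 108/2525 -3159/5050 4 -3 E
6 90/233 18/41 -252/9553 -5787/9553 3 -3 S
7 1/2 45/68 -11/136 -113/136 3 -2 W
final 4 -2 N

n=0: pose=(4,-2,N); sL=90/149, sR=90/181; mL=1440/26969, mR=-22995/26969; mL+mR=-21555/26969 → advance -1; mR−mL=-135/149 → turn -1·90°
n=1: pose=(4,-3,E); sL=45/101, sR=9/25; mL=108/2525, mR=-3159/5050; mL+mR=-2943/5050 → advance -1; mR−mL=-135/202 → turn -1·90°
n=2: pose=(3,-3,S); sL=90/233, sR=18/41; mL=-252/9553, mR=-5787/9553; mL+mR=-6039/9553 → advance -1; mR−mL=-135/233 → turn -1·90°
n=3: pose=(3,-2,W); sL=1/2, sR=45/68; mL=-11/136, mR=-113/136; mL+mR=-31/34 → advance -1; mR−mL=-3/4 → turn -1·90°
n=4: pose=(4,-2,N); sL=90/149, sR=90/181; mL=1440/26969, mR=-22995/26969; mL+mR=-21555/26969 → advance -1; mR−mL=-135/149 → turn -1·90°
n=5: pose=(4,-3,E); sL=45/101, sR=9/25; mL=108/2525, mR=-3159/5050; mL+mR=-2943/5050 → advance -1; mR−mL=-135/202 → turn -1·90°
n=6: pose=(3,-3,S); sL=90/233, sR=18/41; mL=-252/9553, mR=-5787/9553; mL+mR=-6039/9553 → advance -1; mR−mL=-135/233 → turn -1·90°
n=7: pose=(3,-2,W); sL=1/2, sR=45/68; mL=-11/136, mR=-113/136; mL+mR=-31/34 → advance -1; mR−mL=-3/4 → turn -1·90°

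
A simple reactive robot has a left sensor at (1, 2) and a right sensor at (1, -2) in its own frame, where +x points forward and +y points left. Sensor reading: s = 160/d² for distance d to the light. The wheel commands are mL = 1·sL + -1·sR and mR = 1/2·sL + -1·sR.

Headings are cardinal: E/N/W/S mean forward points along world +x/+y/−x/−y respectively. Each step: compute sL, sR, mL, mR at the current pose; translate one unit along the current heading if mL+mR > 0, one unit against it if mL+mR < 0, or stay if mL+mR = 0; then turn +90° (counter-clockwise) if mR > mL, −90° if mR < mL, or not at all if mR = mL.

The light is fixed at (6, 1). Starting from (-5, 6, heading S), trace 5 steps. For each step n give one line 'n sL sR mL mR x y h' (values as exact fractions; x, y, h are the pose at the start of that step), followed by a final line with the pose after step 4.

0 160/97 32/37 2816/3589 -144/3589 -5 6 S
1 40/37 8/9 64/333 -116/333 -5 5 W
2 160/169 160/89 -12800/15041 -19920/15041 -4 5 N
3 80/53 80/41 -960/2173 -2600/2173 -4 4 E
4 32/17 160/173 2816/2941 48/2941 -5 4 S
final -5 3 W

n=0: pose=(-5,6,S); sL=160/97, sR=32/37; mL=2816/3589, mR=-144/3589; mL+mR=2672/3589 → advance +1; mR−mL=-80/97 → turn -1·90°
n=1: pose=(-5,5,W); sL=40/37, sR=8/9; mL=64/333, mR=-116/333; mL+mR=-52/333 → advance -1; mR−mL=-20/37 → turn -1·90°
n=2: pose=(-4,5,N); sL=160/169, sR=160/89; mL=-12800/15041, mR=-19920/15041; mL+mR=-32720/15041 → advance -1; mR−mL=-80/169 → turn -1·90°
n=3: pose=(-4,4,E); sL=80/53, sR=80/41; mL=-960/2173, mR=-2600/2173; mL+mR=-3560/2173 → advance -1; mR−mL=-40/53 → turn -1·90°
n=4: pose=(-5,4,S); sL=32/17, sR=160/173; mL=2816/2941, mR=48/2941; mL+mR=2864/2941 → advance +1; mR−mL=-16/17 → turn -1·90°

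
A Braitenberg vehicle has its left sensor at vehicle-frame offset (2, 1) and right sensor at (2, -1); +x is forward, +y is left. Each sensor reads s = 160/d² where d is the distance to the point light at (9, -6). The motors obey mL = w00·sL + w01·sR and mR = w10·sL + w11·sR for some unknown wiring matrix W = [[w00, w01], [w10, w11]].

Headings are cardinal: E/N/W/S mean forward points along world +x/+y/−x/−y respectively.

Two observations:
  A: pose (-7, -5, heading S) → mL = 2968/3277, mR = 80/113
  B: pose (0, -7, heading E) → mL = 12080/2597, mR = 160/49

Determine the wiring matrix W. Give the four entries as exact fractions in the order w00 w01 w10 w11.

1/2 1 1 0

obs A: pose=(-7,-5,S) → sL=80/113, sR=16/29, mL=2968/3277, mR=80/113
obs B: pose=(0,-7,E) → sL=160/49, sR=160/53, mL=12080/2597, mR=160/49
sensor matrix S = [[80/113, 16/29], [160/49, 160/53]]; det S = 2856960/8510369
solve [mL_A; mL_B] = S·[w00; w01] and [mR_A; mR_B] = S·[w10; w11]:
  w00 = 1/2, w01 = 1, w10 = 1, w11 = 0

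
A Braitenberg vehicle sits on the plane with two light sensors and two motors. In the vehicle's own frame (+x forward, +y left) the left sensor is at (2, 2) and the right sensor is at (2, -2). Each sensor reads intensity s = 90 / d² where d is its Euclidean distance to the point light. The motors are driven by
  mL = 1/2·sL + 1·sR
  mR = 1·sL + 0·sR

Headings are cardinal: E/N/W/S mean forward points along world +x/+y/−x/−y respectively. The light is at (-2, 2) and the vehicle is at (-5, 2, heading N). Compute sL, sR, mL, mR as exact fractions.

left sensor world pos  = (-7, 4); dL² = 29
right sensor world pos = (-3, 4); dR² = 5
sL = 90/29 = 90/29
sR = 90/5 = 18
mL = 1/2·sL + 1·sR = 567/29
mR = 1·sL + 0·sR = 90/29

90/29 18 567/29 90/29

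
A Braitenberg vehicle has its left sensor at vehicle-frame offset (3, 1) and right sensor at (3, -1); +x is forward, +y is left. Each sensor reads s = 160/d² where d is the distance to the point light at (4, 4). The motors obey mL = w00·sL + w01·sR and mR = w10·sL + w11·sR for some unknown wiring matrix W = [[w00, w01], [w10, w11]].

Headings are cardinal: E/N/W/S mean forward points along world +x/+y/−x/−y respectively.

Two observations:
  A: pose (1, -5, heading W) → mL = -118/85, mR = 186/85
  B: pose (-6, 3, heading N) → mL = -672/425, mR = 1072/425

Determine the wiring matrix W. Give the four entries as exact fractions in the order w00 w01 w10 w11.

obs A: pose=(1,-5,W) → sL=20/17, sR=8/5, mL=-118/85, mR=186/85
obs B: pose=(-6,3,N) → sL=32/25, sR=32/17, mL=-672/425, mR=1072/425
sensor matrix S = [[20/17, 8/5], [32/25, 32/17]]; det S = 6016/36125
solve [mL_A; mL_B] = S·[w00; w01] and [mR_A; mR_B] = S·[w10; w11]:
  w00 = -1/2, w01 = -1/2, w10 = 1/2, w11 = 1

-1/2 -1/2 1/2 1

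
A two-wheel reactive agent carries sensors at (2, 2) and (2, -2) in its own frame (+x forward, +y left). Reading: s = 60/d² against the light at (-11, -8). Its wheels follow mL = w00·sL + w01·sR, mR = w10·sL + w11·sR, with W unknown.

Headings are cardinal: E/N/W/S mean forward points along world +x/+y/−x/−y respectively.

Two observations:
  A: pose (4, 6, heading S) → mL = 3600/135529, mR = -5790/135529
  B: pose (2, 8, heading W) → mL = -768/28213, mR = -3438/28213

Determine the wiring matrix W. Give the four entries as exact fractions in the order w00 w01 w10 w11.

-1/2 1/2 -1 1/2

obs A: pose=(4,6,S) → sL=60/433, sR=60/313, mL=3600/135529, mR=-5790/135529
obs B: pose=(2,8,W) → sL=60/317, sR=12/89, mL=-768/28213, mR=-3438/28213
sensor matrix S = [[60/433, 60/313], [60/317, 12/89]]; det S = -67294080/3823679677
solve [mL_A; mL_B] = S·[w00; w01] and [mR_A; mR_B] = S·[w10; w11]:
  w00 = -1/2, w01 = 1/2, w10 = -1, w11 = 1/2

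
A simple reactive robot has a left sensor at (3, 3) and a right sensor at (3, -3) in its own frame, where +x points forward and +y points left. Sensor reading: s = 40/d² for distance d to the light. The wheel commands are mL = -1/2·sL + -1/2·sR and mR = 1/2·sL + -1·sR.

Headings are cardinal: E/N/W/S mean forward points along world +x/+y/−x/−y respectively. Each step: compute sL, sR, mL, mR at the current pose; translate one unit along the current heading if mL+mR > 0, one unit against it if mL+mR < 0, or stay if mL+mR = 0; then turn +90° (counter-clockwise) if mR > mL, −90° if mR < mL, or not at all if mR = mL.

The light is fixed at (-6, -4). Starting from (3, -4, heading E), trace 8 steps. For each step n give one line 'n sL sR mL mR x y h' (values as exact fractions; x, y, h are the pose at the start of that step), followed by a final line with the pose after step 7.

n=0: pose=(3,-4,E); sL=40/153, sR=40/153; mL=-40/153, mR=-20/153; mL+mR=-20/51 → advance -1; mR−mL=20/153 → turn +1·90°
n=1: pose=(2,-4,N); sL=20/17, sR=4/13; mL=-164/221, mR=62/221; mL+mR=-6/13 → advance -1; mR−mL=226/221 → turn +1·90°
n=2: pose=(2,-5,W); sL=40/41, sR=40/29; mL=-1400/1189, mR=-1060/1189; mL+mR=-60/29 → advance -1; mR−mL=340/1189 → turn +1·90°
n=3: pose=(3,-5,S); sL=1/4, sR=10/13; mL=-53/104, mR=-67/104; mL+mR=-15/13 → advance -1; mR−mL=-7/52 → turn -1·90°
n=4: pose=(3,-4,W); sL=8/9, sR=8/9; mL=-8/9, mR=-4/9; mL+mR=-4/3 → advance -1; mR−mL=4/9 → turn +1·90°
n=5: pose=(4,-4,S); sL=20/89, sR=20/29; mL=-1180/2581, mR=-1490/2581; mL+mR=-30/29 → advance -1; mR−mL=-310/2581 → turn -1·90°
n=6: pose=(4,-3,W); sL=40/53, sR=8/13; mL=-472/689, mR=-164/689; mL+mR=-12/13 → advance -1; mR−mL=308/689 → turn +1·90°
n=7: pose=(5,-3,S); sL=1/5, sR=10/17; mL=-67/170, mR=-83/170; mL+mR=-15/17 → advance -1; mR−mL=-8/85 → turn -1·90°

0 40/153 40/153 -40/153 -20/153 3 -4 E
1 20/17 4/13 -164/221 62/221 2 -4 N
2 40/41 40/29 -1400/1189 -1060/1189 2 -5 W
3 1/4 10/13 -53/104 -67/104 3 -5 S
4 8/9 8/9 -8/9 -4/9 3 -4 W
5 20/89 20/29 -1180/2581 -1490/2581 4 -4 S
6 40/53 8/13 -472/689 -164/689 4 -3 W
7 1/5 10/17 -67/170 -83/170 5 -3 S
final 5 -2 W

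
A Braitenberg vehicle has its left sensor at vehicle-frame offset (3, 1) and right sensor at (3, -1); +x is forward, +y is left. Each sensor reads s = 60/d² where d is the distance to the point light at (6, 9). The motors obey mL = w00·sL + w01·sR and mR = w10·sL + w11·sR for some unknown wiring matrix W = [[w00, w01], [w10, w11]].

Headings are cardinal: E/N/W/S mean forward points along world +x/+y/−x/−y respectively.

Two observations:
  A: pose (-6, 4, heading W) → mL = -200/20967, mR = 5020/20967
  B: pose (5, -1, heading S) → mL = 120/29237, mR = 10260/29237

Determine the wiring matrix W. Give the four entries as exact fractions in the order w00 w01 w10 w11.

1/2 -1/2 1/2 1/2

obs A: pose=(-6,4,W) → sL=20/87, sR=60/241, mL=-200/20967, mR=5020/20967
obs B: pose=(5,-1,S) → sL=60/169, sR=60/173, mL=120/29237, mR=10260/29237
sensor matrix S = [[20/87, 60/241], [60/169, 60/173]]; det S = -1769600/204337393
solve [mL_A; mL_B] = S·[w00; w01] and [mR_A; mR_B] = S·[w10; w11]:
  w00 = 1/2, w01 = -1/2, w10 = 1/2, w11 = 1/2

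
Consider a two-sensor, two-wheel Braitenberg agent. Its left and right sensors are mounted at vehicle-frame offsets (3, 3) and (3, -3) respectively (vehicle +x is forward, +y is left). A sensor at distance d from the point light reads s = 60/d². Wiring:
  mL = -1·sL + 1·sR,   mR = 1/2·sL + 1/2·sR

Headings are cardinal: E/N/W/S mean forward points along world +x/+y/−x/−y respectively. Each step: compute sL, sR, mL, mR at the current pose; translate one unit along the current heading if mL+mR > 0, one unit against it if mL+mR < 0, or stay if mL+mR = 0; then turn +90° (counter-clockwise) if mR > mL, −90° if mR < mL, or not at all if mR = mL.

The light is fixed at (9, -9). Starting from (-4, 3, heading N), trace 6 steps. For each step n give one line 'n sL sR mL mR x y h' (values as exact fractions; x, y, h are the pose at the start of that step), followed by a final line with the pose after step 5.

n=0: pose=(-4,3,N); sL=60/481, sR=12/65; mL=144/2405, mR=372/2405; mL+mR=516/2405 → advance +1; mR−mL=228/2405 → turn +1·90°
n=1: pose=(-4,4,W); sL=15/89, sR=15/128; mL=-585/11392, mR=3255/22784; mL+mR=2085/22784 → advance +1; mR−mL=4425/22784 → turn +1·90°
n=2: pose=(-5,4,S); sL=60/221, sR=60/389; mL=-10080/85969, mR=18300/85969; mL+mR=8220/85969 → advance +1; mR−mL=28380/85969 → turn +1·90°
n=3: pose=(-5,3,E); sL=30/173, sR=30/101; mL=2160/17473, mR=4110/17473; mL+mR=6270/17473 → advance +1; mR−mL=1950/17473 → turn +1·90°
n=4: pose=(-4,3,N); sL=60/481, sR=12/65; mL=144/2405, mR=372/2405; mL+mR=516/2405 → advance +1; mR−mL=228/2405 → turn +1·90°
n=5: pose=(-4,4,W); sL=15/89, sR=15/128; mL=-585/11392, mR=3255/22784; mL+mR=2085/22784 → advance +1; mR−mL=4425/22784 → turn +1·90°

0 60/481 12/65 144/2405 372/2405 -4 3 N
1 15/89 15/128 -585/11392 3255/22784 -4 4 W
2 60/221 60/389 -10080/85969 18300/85969 -5 4 S
3 30/173 30/101 2160/17473 4110/17473 -5 3 E
4 60/481 12/65 144/2405 372/2405 -4 3 N
5 15/89 15/128 -585/11392 3255/22784 -4 4 W
final -5 4 S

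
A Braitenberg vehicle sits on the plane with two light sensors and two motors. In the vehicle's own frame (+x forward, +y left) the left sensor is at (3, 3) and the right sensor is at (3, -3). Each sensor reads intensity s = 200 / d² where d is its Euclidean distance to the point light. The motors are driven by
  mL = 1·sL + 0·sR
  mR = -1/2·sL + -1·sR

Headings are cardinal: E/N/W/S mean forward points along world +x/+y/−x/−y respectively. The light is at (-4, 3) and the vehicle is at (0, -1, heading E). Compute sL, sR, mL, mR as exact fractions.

4 100/49 4 -198/49

left sensor world pos  = (3, 2); dL² = 50
right sensor world pos = (3, -4); dR² = 98
sL = 200/50 = 4
sR = 200/98 = 100/49
mL = 1·sL + 0·sR = 4
mR = -1/2·sL + -1·sR = -198/49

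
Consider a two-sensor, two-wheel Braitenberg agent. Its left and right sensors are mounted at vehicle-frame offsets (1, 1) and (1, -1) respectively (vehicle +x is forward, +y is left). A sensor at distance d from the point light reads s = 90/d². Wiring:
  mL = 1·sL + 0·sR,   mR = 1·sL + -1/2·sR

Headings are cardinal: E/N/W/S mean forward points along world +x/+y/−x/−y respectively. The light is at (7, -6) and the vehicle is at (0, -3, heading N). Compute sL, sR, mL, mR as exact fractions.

9/8 45/26 9/8 27/104

left sensor world pos  = (-1, -2); dL² = 80
right sensor world pos = (1, -2); dR² = 52
sL = 90/80 = 9/8
sR = 90/52 = 45/26
mL = 1·sL + 0·sR = 9/8
mR = 1·sL + -1/2·sR = 27/104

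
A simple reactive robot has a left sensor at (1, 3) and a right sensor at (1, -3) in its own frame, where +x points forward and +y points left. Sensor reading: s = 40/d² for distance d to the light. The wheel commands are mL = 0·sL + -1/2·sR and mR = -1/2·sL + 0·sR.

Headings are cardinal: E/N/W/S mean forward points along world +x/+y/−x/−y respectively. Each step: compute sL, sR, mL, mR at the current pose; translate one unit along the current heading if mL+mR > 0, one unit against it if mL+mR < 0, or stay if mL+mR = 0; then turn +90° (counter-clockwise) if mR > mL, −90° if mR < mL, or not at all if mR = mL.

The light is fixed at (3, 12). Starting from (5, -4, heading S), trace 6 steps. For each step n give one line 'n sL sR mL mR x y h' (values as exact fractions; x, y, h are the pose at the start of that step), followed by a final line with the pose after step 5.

n=0: pose=(5,-4,S); sL=20/157, sR=4/29; mL=-2/29, mR=-10/157; mL+mR=-604/4553 → advance -1; mR−mL=24/4553 → turn +1·90°
n=1: pose=(5,-3,E); sL=40/153, sR=40/333; mL=-20/333, mR=-20/153; mL+mR=-120/629 → advance -1; mR−mL=-400/5661 → turn -1·90°
n=2: pose=(4,-3,S); sL=5/34, sR=2/13; mL=-1/13, mR=-5/68; mL+mR=-133/884 → advance -1; mR−mL=3/884 → turn +1·90°
n=3: pose=(4,-2,E); sL=8/25, sR=40/293; mL=-20/293, mR=-4/25; mL+mR=-1672/7325 → advance -1; mR−mL=-672/7325 → turn -1·90°
n=4: pose=(3,-2,S); sL=20/117, sR=20/117; mL=-10/117, mR=-10/117; mL+mR=-20/117 → advance -1; mR−mL=0 → turn +0·90°
n=5: pose=(3,-1,S); sL=8/41, sR=8/41; mL=-4/41, mR=-4/41; mL+mR=-8/41 → advance -1; mR−mL=0 → turn +0·90°

0 20/157 4/29 -2/29 -10/157 5 -4 S
1 40/153 40/333 -20/333 -20/153 5 -3 E
2 5/34 2/13 -1/13 -5/68 4 -3 S
3 8/25 40/293 -20/293 -4/25 4 -2 E
4 20/117 20/117 -10/117 -10/117 3 -2 S
5 8/41 8/41 -4/41 -4/41 3 -1 S
final 3 0 S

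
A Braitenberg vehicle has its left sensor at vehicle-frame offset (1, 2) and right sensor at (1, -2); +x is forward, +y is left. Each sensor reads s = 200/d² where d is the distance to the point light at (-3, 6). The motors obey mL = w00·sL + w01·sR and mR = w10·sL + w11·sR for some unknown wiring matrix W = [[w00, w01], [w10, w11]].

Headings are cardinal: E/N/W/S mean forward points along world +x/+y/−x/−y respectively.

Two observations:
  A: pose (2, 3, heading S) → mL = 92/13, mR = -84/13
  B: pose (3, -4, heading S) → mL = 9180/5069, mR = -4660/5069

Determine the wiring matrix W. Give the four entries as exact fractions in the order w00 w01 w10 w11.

1 1/2 1/2 -1

obs A: pose=(2,3,S) → sL=40/13, sR=8, mL=92/13, mR=-84/13
obs B: pose=(3,-4,S) → sL=40/37, sR=200/137, mL=9180/5069, mR=-4660/5069
sensor matrix S = [[40/13, 8], [40/37, 200/137]]; det S = -273920/65897
solve [mL_A; mL_B] = S·[w00; w01] and [mR_A; mR_B] = S·[w10; w11]:
  w00 = 1, w01 = 1/2, w10 = 1/2, w11 = -1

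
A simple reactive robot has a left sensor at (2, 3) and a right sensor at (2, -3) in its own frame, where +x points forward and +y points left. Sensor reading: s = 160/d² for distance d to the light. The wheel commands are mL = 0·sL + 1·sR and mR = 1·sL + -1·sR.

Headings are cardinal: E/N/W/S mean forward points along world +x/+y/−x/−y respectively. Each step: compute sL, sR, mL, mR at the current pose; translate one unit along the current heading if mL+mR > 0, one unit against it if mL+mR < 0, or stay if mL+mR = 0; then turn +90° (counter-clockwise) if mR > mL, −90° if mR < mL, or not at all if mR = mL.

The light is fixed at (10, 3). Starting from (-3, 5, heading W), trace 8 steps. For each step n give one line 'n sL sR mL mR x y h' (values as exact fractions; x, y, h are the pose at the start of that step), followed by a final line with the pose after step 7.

0 80/113 16/25 16/25 192/2825 -3 5 W
1 32/61 160/137 160/137 -5376/8357 -4 5 N
2 8/9 10/9 10/9 -2/9 -4 6 E
3 160/101 160/257 160/257 24960/25957 -3 6 S
4 80/73 80/61 80/61 -960/4453 -3 5 E
5 160/81 32/45 32/45 512/405 -2 5 S
6 40/29 20/13 20/13 -60/377 -2 4 E
7 32/13 160/197 160/197 4224/2561 -1 4 S
final -1 3 E

n=0: pose=(-3,5,W); sL=80/113, sR=16/25; mL=16/25, mR=192/2825; mL+mR=80/113 → advance +1; mR−mL=-1616/2825 → turn -1·90°
n=1: pose=(-4,5,N); sL=32/61, sR=160/137; mL=160/137, mR=-5376/8357; mL+mR=32/61 → advance +1; mR−mL=-15136/8357 → turn -1·90°
n=2: pose=(-4,6,E); sL=8/9, sR=10/9; mL=10/9, mR=-2/9; mL+mR=8/9 → advance +1; mR−mL=-4/3 → turn -1·90°
n=3: pose=(-3,6,S); sL=160/101, sR=160/257; mL=160/257, mR=24960/25957; mL+mR=160/101 → advance +1; mR−mL=8800/25957 → turn +1·90°
n=4: pose=(-3,5,E); sL=80/73, sR=80/61; mL=80/61, mR=-960/4453; mL+mR=80/73 → advance +1; mR−mL=-6800/4453 → turn -1·90°
n=5: pose=(-2,5,S); sL=160/81, sR=32/45; mL=32/45, mR=512/405; mL+mR=160/81 → advance +1; mR−mL=224/405 → turn +1·90°
n=6: pose=(-2,4,E); sL=40/29, sR=20/13; mL=20/13, mR=-60/377; mL+mR=40/29 → advance +1; mR−mL=-640/377 → turn -1·90°
n=7: pose=(-1,4,S); sL=32/13, sR=160/197; mL=160/197, mR=4224/2561; mL+mR=32/13 → advance +1; mR−mL=2144/2561 → turn +1·90°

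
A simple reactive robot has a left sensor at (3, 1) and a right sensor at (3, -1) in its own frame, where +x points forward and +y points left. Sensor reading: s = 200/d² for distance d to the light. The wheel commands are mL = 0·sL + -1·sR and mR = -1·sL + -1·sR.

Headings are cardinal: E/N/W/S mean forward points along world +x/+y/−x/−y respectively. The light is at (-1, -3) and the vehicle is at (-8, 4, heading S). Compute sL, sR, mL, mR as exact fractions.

left sensor world pos  = (-7, 1); dL² = 52
right sensor world pos = (-9, 1); dR² = 80
sL = 200/52 = 50/13
sR = 200/80 = 5/2
mL = 0·sL + -1·sR = -5/2
mR = -1·sL + -1·sR = -165/26

50/13 5/2 -5/2 -165/26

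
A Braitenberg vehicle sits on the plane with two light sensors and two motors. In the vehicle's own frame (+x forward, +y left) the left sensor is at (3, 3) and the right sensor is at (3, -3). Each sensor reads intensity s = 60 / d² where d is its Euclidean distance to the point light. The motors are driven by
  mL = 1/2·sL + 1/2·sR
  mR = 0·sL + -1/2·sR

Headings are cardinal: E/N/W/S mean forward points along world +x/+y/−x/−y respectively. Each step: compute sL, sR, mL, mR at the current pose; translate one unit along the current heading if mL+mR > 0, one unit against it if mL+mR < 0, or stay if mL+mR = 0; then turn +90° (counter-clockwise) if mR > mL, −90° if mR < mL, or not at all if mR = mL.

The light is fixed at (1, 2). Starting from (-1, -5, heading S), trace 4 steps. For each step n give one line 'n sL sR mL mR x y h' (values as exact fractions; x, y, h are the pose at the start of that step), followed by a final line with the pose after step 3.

n=0: pose=(-1,-5,S); sL=60/101, sR=12/25; mL=1356/2525, mR=-6/25; mL+mR=30/101 → advance +1; mR−mL=-1962/2525 → turn -1·90°
n=1: pose=(-1,-6,W); sL=30/73, sR=6/5; mL=294/365, mR=-3/5; mL+mR=15/73 → advance +1; mR−mL=-513/365 → turn -1·90°
n=2: pose=(-2,-6,N); sL=60/61, sR=12/5; mL=516/305, mR=-6/5; mL+mR=30/61 → advance +1; mR−mL=-882/305 → turn -1·90°
n=3: pose=(-2,-5,E); sL=15/4, sR=3/5; mL=87/40, mR=-3/10; mL+mR=15/8 → advance +1; mR−mL=-99/40 → turn -1·90°

0 60/101 12/25 1356/2525 -6/25 -1 -5 S
1 30/73 6/5 294/365 -3/5 -1 -6 W
2 60/61 12/5 516/305 -6/5 -2 -6 N
3 15/4 3/5 87/40 -3/10 -2 -5 E
final -1 -5 S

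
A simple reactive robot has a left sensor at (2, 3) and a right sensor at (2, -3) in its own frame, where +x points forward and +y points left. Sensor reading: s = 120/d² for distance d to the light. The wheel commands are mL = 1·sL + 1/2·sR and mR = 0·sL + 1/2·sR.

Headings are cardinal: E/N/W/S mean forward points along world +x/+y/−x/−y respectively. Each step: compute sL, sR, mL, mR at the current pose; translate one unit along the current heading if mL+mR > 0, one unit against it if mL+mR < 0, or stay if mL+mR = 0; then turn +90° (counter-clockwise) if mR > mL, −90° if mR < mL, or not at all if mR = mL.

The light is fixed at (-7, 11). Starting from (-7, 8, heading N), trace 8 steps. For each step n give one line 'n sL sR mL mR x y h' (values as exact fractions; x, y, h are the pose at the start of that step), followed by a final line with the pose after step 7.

0 12 12 18 6 -7 8 N
1 24 120/29 756/29 60/29 -7 9 E
2 15/4 6 27/4 3 -6 9 S
3 120/37 120 2340/37 60 -6 8 W
4 12 12 18 6 -7 8 N
5 24 120/29 756/29 60/29 -7 9 E
6 15/4 6 27/4 3 -6 9 S
7 120/37 120 2340/37 60 -6 8 W
final -7 8 N

n=0: pose=(-7,8,N); sL=12, sR=12; mL=18, mR=6; mL+mR=24 → advance +1; mR−mL=-12 → turn -1·90°
n=1: pose=(-7,9,E); sL=24, sR=120/29; mL=756/29, mR=60/29; mL+mR=816/29 → advance +1; mR−mL=-24 → turn -1·90°
n=2: pose=(-6,9,S); sL=15/4, sR=6; mL=27/4, mR=3; mL+mR=39/4 → advance +1; mR−mL=-15/4 → turn -1·90°
n=3: pose=(-6,8,W); sL=120/37, sR=120; mL=2340/37, mR=60; mL+mR=4560/37 → advance +1; mR−mL=-120/37 → turn -1·90°
n=4: pose=(-7,8,N); sL=12, sR=12; mL=18, mR=6; mL+mR=24 → advance +1; mR−mL=-12 → turn -1·90°
n=5: pose=(-7,9,E); sL=24, sR=120/29; mL=756/29, mR=60/29; mL+mR=816/29 → advance +1; mR−mL=-24 → turn -1·90°
n=6: pose=(-6,9,S); sL=15/4, sR=6; mL=27/4, mR=3; mL+mR=39/4 → advance +1; mR−mL=-15/4 → turn -1·90°
n=7: pose=(-6,8,W); sL=120/37, sR=120; mL=2340/37, mR=60; mL+mR=4560/37 → advance +1; mR−mL=-120/37 → turn -1·90°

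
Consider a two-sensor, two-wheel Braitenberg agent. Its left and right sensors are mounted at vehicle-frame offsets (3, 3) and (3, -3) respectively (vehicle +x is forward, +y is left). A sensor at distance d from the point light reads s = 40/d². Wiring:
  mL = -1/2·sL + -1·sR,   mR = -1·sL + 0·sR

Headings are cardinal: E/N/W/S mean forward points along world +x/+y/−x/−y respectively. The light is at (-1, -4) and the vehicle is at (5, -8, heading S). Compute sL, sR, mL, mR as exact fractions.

left sensor world pos  = (8, -11); dL² = 130
right sensor world pos = (2, -11); dR² = 58
sL = 40/130 = 4/13
sR = 40/58 = 20/29
mL = -1/2·sL + -1·sR = -318/377
mR = -1·sL + 0·sR = -4/13

4/13 20/29 -318/377 -4/13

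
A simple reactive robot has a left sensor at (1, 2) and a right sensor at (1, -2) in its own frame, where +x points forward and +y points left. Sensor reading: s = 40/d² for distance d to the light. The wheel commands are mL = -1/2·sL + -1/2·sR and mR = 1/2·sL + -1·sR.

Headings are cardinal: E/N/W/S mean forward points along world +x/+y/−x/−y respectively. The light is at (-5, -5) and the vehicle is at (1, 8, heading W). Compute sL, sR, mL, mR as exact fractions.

20/73 4/25 -396/1825 -42/1825

left sensor world pos  = (0, 6); dL² = 146
right sensor world pos = (0, 10); dR² = 250
sL = 40/146 = 20/73
sR = 40/250 = 4/25
mL = -1/2·sL + -1/2·sR = -396/1825
mR = 1/2·sL + -1·sR = -42/1825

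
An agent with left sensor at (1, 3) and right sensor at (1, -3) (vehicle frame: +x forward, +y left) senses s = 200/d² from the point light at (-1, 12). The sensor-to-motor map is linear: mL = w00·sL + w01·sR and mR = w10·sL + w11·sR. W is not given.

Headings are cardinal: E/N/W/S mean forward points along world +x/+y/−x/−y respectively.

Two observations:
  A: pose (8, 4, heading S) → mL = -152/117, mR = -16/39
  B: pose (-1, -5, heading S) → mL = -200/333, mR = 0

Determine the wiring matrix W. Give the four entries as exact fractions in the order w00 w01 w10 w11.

-1/2 -1/2 1/2 -1/2

obs A: pose=(8,4,S) → sL=8/9, sR=200/117, mL=-152/117, mR=-16/39
obs B: pose=(-1,-5,S) → sL=200/333, sR=200/333, mL=-200/333, mR=0
sensor matrix S = [[8/9, 200/117], [200/333, 200/333]]; det S = -6400/12987
solve [mL_A; mL_B] = S·[w00; w01] and [mR_A; mR_B] = S·[w10; w11]:
  w00 = -1/2, w01 = -1/2, w10 = 1/2, w11 = -1/2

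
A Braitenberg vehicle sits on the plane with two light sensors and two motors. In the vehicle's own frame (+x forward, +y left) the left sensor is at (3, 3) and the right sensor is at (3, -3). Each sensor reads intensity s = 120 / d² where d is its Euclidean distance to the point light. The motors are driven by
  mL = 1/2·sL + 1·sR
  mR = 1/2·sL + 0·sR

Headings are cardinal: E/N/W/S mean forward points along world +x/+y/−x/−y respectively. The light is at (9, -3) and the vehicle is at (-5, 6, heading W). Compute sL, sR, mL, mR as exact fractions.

24/65 120/433 12996/28145 12/65

left sensor world pos  = (-8, 3); dL² = 325
right sensor world pos = (-8, 9); dR² = 433
sL = 120/325 = 24/65
sR = 120/433 = 120/433
mL = 1/2·sL + 1·sR = 12996/28145
mR = 1/2·sL + 0·sR = 12/65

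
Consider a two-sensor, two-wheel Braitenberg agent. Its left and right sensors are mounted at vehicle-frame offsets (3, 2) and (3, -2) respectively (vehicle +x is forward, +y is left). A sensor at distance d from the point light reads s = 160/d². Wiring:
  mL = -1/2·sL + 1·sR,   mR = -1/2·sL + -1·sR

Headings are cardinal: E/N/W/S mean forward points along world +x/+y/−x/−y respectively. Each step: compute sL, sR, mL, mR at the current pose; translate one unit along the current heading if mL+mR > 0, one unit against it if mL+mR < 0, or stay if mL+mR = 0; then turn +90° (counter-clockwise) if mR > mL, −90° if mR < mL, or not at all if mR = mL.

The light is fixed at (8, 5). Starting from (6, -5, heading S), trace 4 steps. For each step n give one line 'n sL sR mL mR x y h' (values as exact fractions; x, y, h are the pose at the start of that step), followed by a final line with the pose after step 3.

0 160/169 32/37 2448/6253 -8368/6253 6 -5 S
1 80/73 80/37 4360/2701 -7320/2701 6 -4 W
2 32/9 160/37 848/333 -2032/333 7 -4 N
3 40/17 40/37 -60/629 -1420/629 7 -5 E
final 6 -5 S

n=0: pose=(6,-5,S); sL=160/169, sR=32/37; mL=2448/6253, mR=-8368/6253; mL+mR=-160/169 → advance -1; mR−mL=-64/37 → turn -1·90°
n=1: pose=(6,-4,W); sL=80/73, sR=80/37; mL=4360/2701, mR=-7320/2701; mL+mR=-80/73 → advance -1; mR−mL=-160/37 → turn -1·90°
n=2: pose=(7,-4,N); sL=32/9, sR=160/37; mL=848/333, mR=-2032/333; mL+mR=-32/9 → advance -1; mR−mL=-320/37 → turn -1·90°
n=3: pose=(7,-5,E); sL=40/17, sR=40/37; mL=-60/629, mR=-1420/629; mL+mR=-40/17 → advance -1; mR−mL=-80/37 → turn -1·90°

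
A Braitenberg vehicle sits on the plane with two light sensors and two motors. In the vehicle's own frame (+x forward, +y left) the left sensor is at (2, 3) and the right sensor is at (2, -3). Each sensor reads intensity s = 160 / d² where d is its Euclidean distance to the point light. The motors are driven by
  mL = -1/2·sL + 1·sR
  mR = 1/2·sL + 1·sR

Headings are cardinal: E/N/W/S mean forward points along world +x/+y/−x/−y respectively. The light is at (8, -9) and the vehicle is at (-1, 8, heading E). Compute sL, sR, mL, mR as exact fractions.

left sensor world pos  = (1, 11); dL² = 449
right sensor world pos = (1, 5); dR² = 245
sL = 160/449 = 160/449
sR = 160/245 = 32/49
mL = -1/2·sL + 1·sR = 10448/22001
mR = 1/2·sL + 1·sR = 18288/22001

160/449 32/49 10448/22001 18288/22001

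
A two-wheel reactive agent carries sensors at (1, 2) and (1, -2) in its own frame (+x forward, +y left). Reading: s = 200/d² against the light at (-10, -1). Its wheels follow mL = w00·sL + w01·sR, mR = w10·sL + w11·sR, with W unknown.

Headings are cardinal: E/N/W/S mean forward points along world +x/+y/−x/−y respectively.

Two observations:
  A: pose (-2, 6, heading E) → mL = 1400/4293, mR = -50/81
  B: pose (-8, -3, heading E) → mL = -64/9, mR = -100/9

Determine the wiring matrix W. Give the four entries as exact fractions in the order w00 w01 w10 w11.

obs A: pose=(-2,6,E) → sL=100/81, sR=100/53, mL=1400/4293, mR=-50/81
obs B: pose=(-8,-3,E) → sL=200/9, sR=8, mL=-64/9, mR=-100/9
sensor matrix S = [[100/81, 100/53], [200/9, 8]]; det S = -137600/4293
solve [mL_A; mL_B] = S·[w00; w01] and [mR_A; mR_B] = S·[w10; w11]:
  w00 = -1/2, w01 = 1/2, w10 = -1/2, w11 = 0

-1/2 1/2 -1/2 0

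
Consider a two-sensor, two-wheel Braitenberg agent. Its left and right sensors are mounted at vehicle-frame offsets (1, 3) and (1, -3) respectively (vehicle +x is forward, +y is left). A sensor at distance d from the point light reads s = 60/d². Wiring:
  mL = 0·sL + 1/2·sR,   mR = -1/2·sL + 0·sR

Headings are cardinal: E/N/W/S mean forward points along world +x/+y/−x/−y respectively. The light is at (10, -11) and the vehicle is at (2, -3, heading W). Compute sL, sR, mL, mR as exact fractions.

left sensor world pos  = (1, -6); dL² = 106
right sensor world pos = (1, 0); dR² = 202
sL = 60/106 = 30/53
sR = 60/202 = 30/101
mL = 0·sL + 1/2·sR = 15/101
mR = -1/2·sL + 0·sR = -15/53

30/53 30/101 15/101 -15/53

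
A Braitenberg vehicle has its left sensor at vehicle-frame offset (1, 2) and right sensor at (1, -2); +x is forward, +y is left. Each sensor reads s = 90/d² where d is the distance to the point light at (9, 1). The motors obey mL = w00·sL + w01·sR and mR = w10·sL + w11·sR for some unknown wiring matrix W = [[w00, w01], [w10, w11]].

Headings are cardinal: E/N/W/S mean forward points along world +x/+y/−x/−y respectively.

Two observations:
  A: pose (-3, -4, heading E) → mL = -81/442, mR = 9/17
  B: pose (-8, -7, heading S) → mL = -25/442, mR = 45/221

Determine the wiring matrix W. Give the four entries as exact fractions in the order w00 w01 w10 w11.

1/2 -1 0 1

obs A: pose=(-3,-4,E) → sL=9/13, sR=9/17, mL=-81/442, mR=9/17
obs B: pose=(-8,-7,S) → sL=5/17, sR=45/221, mL=-25/442, mR=45/221
sensor matrix S = [[9/13, 9/17], [5/17, 45/221]]; det S = -720/48841
solve [mL_A; mL_B] = S·[w00; w01] and [mR_A; mR_B] = S·[w10; w11]:
  w00 = 1/2, w01 = -1, w10 = 0, w11 = 1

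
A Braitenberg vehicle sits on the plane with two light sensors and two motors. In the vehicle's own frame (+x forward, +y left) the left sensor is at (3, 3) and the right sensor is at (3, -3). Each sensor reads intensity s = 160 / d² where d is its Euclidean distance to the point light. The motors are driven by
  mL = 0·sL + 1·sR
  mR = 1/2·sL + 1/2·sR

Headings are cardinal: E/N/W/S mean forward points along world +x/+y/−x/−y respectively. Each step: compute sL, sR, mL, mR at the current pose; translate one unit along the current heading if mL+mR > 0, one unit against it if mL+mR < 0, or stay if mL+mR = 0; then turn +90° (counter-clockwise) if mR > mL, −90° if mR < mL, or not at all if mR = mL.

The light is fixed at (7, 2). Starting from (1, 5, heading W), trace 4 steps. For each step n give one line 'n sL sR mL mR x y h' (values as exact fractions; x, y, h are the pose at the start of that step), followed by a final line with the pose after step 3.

0 160/81 160/117 160/117 1760/1053 1 5 W
1 10 8/5 8/5 29/5 0 5 S
2 160/41 160/17 160/17 4640/697 0 4 E
3 16 80/41 80/41 368/41 1 4 S
final 1 3 E

n=0: pose=(1,5,W); sL=160/81, sR=160/117; mL=160/117, mR=1760/1053; mL+mR=3200/1053 → advance +1; mR−mL=320/1053 → turn +1·90°
n=1: pose=(0,5,S); sL=10, sR=8/5; mL=8/5, mR=29/5; mL+mR=37/5 → advance +1; mR−mL=21/5 → turn +1·90°
n=2: pose=(0,4,E); sL=160/41, sR=160/17; mL=160/17, mR=4640/697; mL+mR=11200/697 → advance +1; mR−mL=-1920/697 → turn -1·90°
n=3: pose=(1,4,S); sL=16, sR=80/41; mL=80/41, mR=368/41; mL+mR=448/41 → advance +1; mR−mL=288/41 → turn +1·90°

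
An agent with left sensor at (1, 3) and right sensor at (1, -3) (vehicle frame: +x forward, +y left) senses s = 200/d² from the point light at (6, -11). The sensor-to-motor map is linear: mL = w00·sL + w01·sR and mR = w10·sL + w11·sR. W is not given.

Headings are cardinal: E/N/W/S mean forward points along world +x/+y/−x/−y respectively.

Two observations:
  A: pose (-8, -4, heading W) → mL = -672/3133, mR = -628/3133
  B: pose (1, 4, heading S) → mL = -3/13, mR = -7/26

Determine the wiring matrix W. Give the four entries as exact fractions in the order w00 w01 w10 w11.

-1 1 1/2 -1

obs A: pose=(-8,-4,W) → sL=200/241, sR=8/13, mL=-672/3133, mR=-628/3133
obs B: pose=(1,4,S) → sL=1, sR=10/13, mL=-3/13, mR=-7/26
sensor matrix S = [[200/241, 8/13], [1, 10/13]]; det S = 72/3133
solve [mL_A; mL_B] = S·[w00; w01] and [mR_A; mR_B] = S·[w10; w11]:
  w00 = -1, w01 = 1, w10 = 1/2, w11 = -1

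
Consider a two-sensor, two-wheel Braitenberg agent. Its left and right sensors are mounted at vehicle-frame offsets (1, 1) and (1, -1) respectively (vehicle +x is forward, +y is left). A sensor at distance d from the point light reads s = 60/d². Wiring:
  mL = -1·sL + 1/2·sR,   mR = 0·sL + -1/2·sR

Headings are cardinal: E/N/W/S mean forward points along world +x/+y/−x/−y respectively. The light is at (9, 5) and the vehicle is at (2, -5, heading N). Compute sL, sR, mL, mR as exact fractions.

left sensor world pos  = (1, -4); dL² = 145
right sensor world pos = (3, -4); dR² = 117
sL = 60/145 = 12/29
sR = 60/117 = 20/39
mL = -1·sL + 1/2·sR = -178/1131
mR = 0·sL + -1/2·sR = -10/39

12/29 20/39 -178/1131 -10/39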